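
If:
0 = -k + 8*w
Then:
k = 8*w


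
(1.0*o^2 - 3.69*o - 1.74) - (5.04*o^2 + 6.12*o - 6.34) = -4.04*o^2 - 9.81*o + 4.6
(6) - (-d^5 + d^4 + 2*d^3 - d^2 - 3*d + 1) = d^5 - d^4 - 2*d^3 + d^2 + 3*d + 5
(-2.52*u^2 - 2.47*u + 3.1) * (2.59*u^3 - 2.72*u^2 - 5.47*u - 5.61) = -6.5268*u^5 + 0.457100000000001*u^4 + 28.5318*u^3 + 19.2161*u^2 - 3.1003*u - 17.391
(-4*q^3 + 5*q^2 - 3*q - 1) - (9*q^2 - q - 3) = -4*q^3 - 4*q^2 - 2*q + 2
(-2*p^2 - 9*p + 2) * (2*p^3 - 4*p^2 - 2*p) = -4*p^5 - 10*p^4 + 44*p^3 + 10*p^2 - 4*p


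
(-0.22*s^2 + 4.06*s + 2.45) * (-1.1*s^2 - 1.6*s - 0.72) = 0.242*s^4 - 4.114*s^3 - 9.0326*s^2 - 6.8432*s - 1.764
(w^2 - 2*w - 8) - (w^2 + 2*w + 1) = -4*w - 9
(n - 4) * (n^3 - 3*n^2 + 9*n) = n^4 - 7*n^3 + 21*n^2 - 36*n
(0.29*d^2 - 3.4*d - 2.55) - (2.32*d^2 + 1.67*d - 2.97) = -2.03*d^2 - 5.07*d + 0.42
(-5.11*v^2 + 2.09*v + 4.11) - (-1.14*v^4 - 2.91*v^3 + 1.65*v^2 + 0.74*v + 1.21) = 1.14*v^4 + 2.91*v^3 - 6.76*v^2 + 1.35*v + 2.9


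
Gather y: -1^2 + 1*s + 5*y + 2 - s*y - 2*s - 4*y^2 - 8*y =-s - 4*y^2 + y*(-s - 3) + 1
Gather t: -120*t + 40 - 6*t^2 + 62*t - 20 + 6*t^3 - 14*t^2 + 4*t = 6*t^3 - 20*t^2 - 54*t + 20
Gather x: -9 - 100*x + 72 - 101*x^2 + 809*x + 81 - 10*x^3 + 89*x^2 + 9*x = -10*x^3 - 12*x^2 + 718*x + 144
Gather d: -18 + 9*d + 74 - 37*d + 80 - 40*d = 136 - 68*d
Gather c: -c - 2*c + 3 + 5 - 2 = 6 - 3*c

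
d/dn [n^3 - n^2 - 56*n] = 3*n^2 - 2*n - 56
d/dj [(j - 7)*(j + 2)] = 2*j - 5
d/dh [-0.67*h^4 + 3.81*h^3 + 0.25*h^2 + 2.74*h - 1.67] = -2.68*h^3 + 11.43*h^2 + 0.5*h + 2.74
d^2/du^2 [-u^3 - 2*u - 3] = -6*u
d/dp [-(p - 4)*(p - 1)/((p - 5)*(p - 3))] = (3*p^2 - 22*p + 43)/(p^4 - 16*p^3 + 94*p^2 - 240*p + 225)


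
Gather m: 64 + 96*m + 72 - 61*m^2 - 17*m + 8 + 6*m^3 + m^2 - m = 6*m^3 - 60*m^2 + 78*m + 144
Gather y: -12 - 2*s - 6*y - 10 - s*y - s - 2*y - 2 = -3*s + y*(-s - 8) - 24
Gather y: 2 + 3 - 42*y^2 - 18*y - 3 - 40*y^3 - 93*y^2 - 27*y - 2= -40*y^3 - 135*y^2 - 45*y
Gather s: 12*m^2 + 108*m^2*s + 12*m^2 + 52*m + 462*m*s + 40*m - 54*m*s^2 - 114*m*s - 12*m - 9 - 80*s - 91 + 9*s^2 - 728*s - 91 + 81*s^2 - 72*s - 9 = 24*m^2 + 80*m + s^2*(90 - 54*m) + s*(108*m^2 + 348*m - 880) - 200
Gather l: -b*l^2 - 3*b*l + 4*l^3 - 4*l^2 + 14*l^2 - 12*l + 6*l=4*l^3 + l^2*(10 - b) + l*(-3*b - 6)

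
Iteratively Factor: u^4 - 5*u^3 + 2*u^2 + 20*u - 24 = (u - 2)*(u^3 - 3*u^2 - 4*u + 12) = (u - 3)*(u - 2)*(u^2 - 4) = (u - 3)*(u - 2)*(u + 2)*(u - 2)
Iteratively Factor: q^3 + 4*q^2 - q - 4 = (q + 4)*(q^2 - 1) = (q - 1)*(q + 4)*(q + 1)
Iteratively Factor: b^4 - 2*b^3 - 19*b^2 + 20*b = (b - 1)*(b^3 - b^2 - 20*b) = (b - 1)*(b + 4)*(b^2 - 5*b) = (b - 5)*(b - 1)*(b + 4)*(b)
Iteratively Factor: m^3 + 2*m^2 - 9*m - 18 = (m - 3)*(m^2 + 5*m + 6) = (m - 3)*(m + 2)*(m + 3)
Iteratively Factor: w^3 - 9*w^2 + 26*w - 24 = (w - 2)*(w^2 - 7*w + 12) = (w - 4)*(w - 2)*(w - 3)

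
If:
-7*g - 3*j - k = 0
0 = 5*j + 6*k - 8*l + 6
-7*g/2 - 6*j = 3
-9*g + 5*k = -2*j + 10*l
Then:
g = 438/317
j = -414/317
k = -1824/317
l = -1389/317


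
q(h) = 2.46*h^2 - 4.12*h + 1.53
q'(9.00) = 40.16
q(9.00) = 163.71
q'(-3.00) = -18.88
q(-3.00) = 36.03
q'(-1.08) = -9.43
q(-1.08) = 8.85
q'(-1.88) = -13.37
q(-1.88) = 17.97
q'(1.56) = 3.56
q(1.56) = 1.09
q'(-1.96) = -13.76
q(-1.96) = 19.06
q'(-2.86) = -18.19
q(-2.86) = 33.44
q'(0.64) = -0.97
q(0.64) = -0.10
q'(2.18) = 6.61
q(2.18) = 4.24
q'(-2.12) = -14.55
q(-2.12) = 21.32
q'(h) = 4.92*h - 4.12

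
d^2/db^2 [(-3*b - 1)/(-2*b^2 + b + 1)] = 2*((1 - 18*b)*(-2*b^2 + b + 1) - (3*b + 1)*(4*b - 1)^2)/(-2*b^2 + b + 1)^3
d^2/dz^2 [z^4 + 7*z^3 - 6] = 6*z*(2*z + 7)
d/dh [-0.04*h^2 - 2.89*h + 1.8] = -0.08*h - 2.89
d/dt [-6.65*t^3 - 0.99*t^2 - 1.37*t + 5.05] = -19.95*t^2 - 1.98*t - 1.37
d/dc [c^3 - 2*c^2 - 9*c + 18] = 3*c^2 - 4*c - 9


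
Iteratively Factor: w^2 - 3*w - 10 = (w + 2)*(w - 5)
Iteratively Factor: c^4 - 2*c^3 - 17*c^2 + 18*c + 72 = (c - 3)*(c^3 + c^2 - 14*c - 24) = (c - 4)*(c - 3)*(c^2 + 5*c + 6) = (c - 4)*(c - 3)*(c + 3)*(c + 2)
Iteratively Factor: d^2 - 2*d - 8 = (d - 4)*(d + 2)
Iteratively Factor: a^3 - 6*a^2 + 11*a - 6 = (a - 2)*(a^2 - 4*a + 3) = (a - 2)*(a - 1)*(a - 3)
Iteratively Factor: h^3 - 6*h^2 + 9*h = (h)*(h^2 - 6*h + 9) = h*(h - 3)*(h - 3)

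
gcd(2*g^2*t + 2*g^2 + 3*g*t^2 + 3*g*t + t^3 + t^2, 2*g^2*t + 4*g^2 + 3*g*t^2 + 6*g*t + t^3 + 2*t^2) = 2*g^2 + 3*g*t + t^2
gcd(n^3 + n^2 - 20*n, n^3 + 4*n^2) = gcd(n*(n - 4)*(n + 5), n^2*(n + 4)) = n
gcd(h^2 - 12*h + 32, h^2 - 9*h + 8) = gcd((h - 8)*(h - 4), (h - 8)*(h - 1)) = h - 8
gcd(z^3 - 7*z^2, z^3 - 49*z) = z^2 - 7*z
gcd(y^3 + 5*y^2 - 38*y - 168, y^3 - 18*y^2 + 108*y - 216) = y - 6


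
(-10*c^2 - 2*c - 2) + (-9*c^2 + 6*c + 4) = -19*c^2 + 4*c + 2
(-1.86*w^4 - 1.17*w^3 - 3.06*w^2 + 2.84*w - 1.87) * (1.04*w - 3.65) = -1.9344*w^5 + 5.5722*w^4 + 1.0881*w^3 + 14.1226*w^2 - 12.3108*w + 6.8255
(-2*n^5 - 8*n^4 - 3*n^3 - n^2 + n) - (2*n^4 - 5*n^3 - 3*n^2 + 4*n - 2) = -2*n^5 - 10*n^4 + 2*n^3 + 2*n^2 - 3*n + 2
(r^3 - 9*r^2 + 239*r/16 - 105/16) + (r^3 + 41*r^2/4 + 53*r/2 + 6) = 2*r^3 + 5*r^2/4 + 663*r/16 - 9/16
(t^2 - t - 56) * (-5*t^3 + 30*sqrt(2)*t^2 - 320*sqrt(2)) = -5*t^5 + 5*t^4 + 30*sqrt(2)*t^4 - 30*sqrt(2)*t^3 + 280*t^3 - 2000*sqrt(2)*t^2 + 320*sqrt(2)*t + 17920*sqrt(2)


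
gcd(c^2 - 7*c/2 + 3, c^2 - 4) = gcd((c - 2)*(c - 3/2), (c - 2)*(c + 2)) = c - 2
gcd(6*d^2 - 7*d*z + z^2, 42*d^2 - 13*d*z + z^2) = -6*d + z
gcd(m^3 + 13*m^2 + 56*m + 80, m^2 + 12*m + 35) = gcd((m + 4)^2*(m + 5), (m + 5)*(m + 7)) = m + 5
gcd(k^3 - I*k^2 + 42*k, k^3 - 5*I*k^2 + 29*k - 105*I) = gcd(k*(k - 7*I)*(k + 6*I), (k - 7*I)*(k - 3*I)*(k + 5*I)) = k - 7*I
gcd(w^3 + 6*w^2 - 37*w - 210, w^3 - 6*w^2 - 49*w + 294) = w^2 + w - 42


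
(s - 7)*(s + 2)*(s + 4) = s^3 - s^2 - 34*s - 56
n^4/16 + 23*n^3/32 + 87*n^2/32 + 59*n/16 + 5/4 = (n/4 + 1/2)*(n/4 + 1)*(n + 1/2)*(n + 5)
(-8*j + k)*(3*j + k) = -24*j^2 - 5*j*k + k^2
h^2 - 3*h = h*(h - 3)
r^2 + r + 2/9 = (r + 1/3)*(r + 2/3)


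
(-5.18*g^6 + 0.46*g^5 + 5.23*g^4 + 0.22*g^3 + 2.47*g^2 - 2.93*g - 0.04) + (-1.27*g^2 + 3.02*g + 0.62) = -5.18*g^6 + 0.46*g^5 + 5.23*g^4 + 0.22*g^3 + 1.2*g^2 + 0.0899999999999999*g + 0.58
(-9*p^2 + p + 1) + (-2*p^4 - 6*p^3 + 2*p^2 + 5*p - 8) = -2*p^4 - 6*p^3 - 7*p^2 + 6*p - 7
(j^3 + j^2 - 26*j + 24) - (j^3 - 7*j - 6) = j^2 - 19*j + 30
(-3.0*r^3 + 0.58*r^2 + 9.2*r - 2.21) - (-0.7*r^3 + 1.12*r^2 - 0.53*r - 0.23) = -2.3*r^3 - 0.54*r^2 + 9.73*r - 1.98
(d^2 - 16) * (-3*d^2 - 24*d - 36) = -3*d^4 - 24*d^3 + 12*d^2 + 384*d + 576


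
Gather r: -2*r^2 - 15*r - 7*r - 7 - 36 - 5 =-2*r^2 - 22*r - 48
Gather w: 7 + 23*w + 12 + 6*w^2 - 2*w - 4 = 6*w^2 + 21*w + 15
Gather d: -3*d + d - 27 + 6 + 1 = -2*d - 20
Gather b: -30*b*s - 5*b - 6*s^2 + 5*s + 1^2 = b*(-30*s - 5) - 6*s^2 + 5*s + 1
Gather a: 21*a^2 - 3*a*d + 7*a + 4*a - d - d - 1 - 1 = 21*a^2 + a*(11 - 3*d) - 2*d - 2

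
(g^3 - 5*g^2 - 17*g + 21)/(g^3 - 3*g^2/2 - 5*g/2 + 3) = 2*(g^2 - 4*g - 21)/(2*g^2 - g - 6)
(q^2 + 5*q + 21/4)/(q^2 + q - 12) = (q^2 + 5*q + 21/4)/(q^2 + q - 12)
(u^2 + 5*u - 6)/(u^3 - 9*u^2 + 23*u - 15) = (u + 6)/(u^2 - 8*u + 15)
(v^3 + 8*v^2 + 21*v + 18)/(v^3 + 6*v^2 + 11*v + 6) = (v + 3)/(v + 1)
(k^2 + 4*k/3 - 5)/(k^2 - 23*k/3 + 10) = (k + 3)/(k - 6)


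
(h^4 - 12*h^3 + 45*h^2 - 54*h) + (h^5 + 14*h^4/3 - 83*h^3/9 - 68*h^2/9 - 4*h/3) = h^5 + 17*h^4/3 - 191*h^3/9 + 337*h^2/9 - 166*h/3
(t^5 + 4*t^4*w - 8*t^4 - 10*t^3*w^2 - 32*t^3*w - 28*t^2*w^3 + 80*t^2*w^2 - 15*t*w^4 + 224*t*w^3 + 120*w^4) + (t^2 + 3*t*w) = t^5 + 4*t^4*w - 8*t^4 - 10*t^3*w^2 - 32*t^3*w - 28*t^2*w^3 + 80*t^2*w^2 + t^2 - 15*t*w^4 + 224*t*w^3 + 3*t*w + 120*w^4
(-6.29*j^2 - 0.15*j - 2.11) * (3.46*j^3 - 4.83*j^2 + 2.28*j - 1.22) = -21.7634*j^5 + 29.8617*j^4 - 20.9173*j^3 + 17.5231*j^2 - 4.6278*j + 2.5742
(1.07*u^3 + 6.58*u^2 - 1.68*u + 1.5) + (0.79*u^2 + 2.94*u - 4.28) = 1.07*u^3 + 7.37*u^2 + 1.26*u - 2.78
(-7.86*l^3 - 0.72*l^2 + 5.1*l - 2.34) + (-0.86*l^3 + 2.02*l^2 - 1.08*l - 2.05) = -8.72*l^3 + 1.3*l^2 + 4.02*l - 4.39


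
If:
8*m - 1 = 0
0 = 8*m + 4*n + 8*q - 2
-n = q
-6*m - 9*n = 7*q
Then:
No Solution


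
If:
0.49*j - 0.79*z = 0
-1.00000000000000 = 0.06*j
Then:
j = -16.67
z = -10.34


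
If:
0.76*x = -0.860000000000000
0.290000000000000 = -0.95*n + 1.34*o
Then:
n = 1.41052631578947*o - 0.305263157894737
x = -1.13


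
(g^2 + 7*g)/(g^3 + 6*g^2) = (g + 7)/(g*(g + 6))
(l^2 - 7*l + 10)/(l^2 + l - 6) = (l - 5)/(l + 3)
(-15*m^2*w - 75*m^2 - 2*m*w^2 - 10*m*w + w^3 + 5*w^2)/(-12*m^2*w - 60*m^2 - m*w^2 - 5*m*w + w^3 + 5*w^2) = (-5*m + w)/(-4*m + w)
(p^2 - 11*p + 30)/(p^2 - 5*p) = (p - 6)/p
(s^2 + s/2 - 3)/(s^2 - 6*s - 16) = (s - 3/2)/(s - 8)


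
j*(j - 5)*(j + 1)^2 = j^4 - 3*j^3 - 9*j^2 - 5*j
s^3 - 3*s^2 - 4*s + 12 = (s - 3)*(s - 2)*(s + 2)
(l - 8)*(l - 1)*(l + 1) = l^3 - 8*l^2 - l + 8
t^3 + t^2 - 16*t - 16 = (t - 4)*(t + 1)*(t + 4)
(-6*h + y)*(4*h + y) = -24*h^2 - 2*h*y + y^2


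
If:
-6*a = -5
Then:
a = 5/6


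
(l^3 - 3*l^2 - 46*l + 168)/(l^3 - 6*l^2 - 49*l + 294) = (l - 4)/(l - 7)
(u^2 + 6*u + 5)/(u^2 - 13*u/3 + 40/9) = 9*(u^2 + 6*u + 5)/(9*u^2 - 39*u + 40)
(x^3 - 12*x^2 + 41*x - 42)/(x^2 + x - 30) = (x^3 - 12*x^2 + 41*x - 42)/(x^2 + x - 30)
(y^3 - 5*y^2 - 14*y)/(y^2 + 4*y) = (y^2 - 5*y - 14)/(y + 4)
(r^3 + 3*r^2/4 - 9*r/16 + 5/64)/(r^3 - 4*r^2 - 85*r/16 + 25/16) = (r - 1/4)/(r - 5)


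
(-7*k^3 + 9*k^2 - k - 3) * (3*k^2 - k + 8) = -21*k^5 + 34*k^4 - 68*k^3 + 64*k^2 - 5*k - 24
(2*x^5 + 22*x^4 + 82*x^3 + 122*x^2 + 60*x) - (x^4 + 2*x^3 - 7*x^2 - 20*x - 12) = 2*x^5 + 21*x^4 + 80*x^3 + 129*x^2 + 80*x + 12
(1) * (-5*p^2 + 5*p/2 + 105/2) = -5*p^2 + 5*p/2 + 105/2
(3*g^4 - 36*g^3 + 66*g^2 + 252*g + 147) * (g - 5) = 3*g^5 - 51*g^4 + 246*g^3 - 78*g^2 - 1113*g - 735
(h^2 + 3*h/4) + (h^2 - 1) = 2*h^2 + 3*h/4 - 1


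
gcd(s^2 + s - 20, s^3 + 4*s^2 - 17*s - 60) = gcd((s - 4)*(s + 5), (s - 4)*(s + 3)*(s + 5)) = s^2 + s - 20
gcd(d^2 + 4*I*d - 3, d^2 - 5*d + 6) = 1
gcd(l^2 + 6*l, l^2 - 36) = l + 6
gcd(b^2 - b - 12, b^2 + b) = 1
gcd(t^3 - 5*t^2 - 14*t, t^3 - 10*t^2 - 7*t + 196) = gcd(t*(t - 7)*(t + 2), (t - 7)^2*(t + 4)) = t - 7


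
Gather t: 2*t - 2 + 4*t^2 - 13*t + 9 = 4*t^2 - 11*t + 7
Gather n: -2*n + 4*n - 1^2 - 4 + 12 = 2*n + 7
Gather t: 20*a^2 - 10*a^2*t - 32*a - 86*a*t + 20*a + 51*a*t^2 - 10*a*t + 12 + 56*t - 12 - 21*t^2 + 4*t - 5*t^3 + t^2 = 20*a^2 - 12*a - 5*t^3 + t^2*(51*a - 20) + t*(-10*a^2 - 96*a + 60)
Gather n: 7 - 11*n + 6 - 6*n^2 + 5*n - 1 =-6*n^2 - 6*n + 12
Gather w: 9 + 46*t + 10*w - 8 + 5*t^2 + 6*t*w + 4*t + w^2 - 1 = 5*t^2 + 50*t + w^2 + w*(6*t + 10)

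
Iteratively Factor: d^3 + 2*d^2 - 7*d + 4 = (d - 1)*(d^2 + 3*d - 4) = (d - 1)^2*(d + 4)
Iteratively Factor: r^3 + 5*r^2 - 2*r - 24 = (r + 4)*(r^2 + r - 6) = (r + 3)*(r + 4)*(r - 2)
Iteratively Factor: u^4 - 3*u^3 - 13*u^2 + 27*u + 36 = (u + 1)*(u^3 - 4*u^2 - 9*u + 36) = (u - 4)*(u + 1)*(u^2 - 9) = (u - 4)*(u - 3)*(u + 1)*(u + 3)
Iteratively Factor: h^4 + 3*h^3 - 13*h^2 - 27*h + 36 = (h + 3)*(h^3 - 13*h + 12) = (h + 3)*(h + 4)*(h^2 - 4*h + 3) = (h - 1)*(h + 3)*(h + 4)*(h - 3)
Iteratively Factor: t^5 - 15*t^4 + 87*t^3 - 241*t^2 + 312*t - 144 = (t - 4)*(t^4 - 11*t^3 + 43*t^2 - 69*t + 36) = (t - 4)*(t - 3)*(t^3 - 8*t^2 + 19*t - 12) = (t - 4)*(t - 3)*(t - 1)*(t^2 - 7*t + 12) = (t - 4)*(t - 3)^2*(t - 1)*(t - 4)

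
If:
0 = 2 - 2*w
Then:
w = 1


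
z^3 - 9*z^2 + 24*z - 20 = (z - 5)*(z - 2)^2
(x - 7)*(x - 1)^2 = x^3 - 9*x^2 + 15*x - 7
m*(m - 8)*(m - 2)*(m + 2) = m^4 - 8*m^3 - 4*m^2 + 32*m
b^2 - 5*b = b*(b - 5)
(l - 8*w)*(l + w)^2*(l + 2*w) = l^4 - 4*l^3*w - 27*l^2*w^2 - 38*l*w^3 - 16*w^4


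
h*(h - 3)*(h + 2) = h^3 - h^2 - 6*h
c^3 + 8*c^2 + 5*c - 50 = (c - 2)*(c + 5)^2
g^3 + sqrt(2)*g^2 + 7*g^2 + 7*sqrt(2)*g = g*(g + 7)*(g + sqrt(2))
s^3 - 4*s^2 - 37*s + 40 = (s - 8)*(s - 1)*(s + 5)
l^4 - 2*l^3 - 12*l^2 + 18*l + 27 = (l - 3)^2*(l + 1)*(l + 3)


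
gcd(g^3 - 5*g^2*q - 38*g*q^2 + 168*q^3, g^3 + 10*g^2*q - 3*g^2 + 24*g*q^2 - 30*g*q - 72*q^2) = g + 6*q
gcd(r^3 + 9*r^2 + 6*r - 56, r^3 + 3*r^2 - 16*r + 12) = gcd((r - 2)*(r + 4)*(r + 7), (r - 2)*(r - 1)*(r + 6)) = r - 2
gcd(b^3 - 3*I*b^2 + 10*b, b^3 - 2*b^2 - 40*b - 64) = 1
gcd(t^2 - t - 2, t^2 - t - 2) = t^2 - t - 2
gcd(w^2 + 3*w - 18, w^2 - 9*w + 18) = w - 3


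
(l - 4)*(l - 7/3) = l^2 - 19*l/3 + 28/3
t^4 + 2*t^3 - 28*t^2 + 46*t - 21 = (t - 3)*(t - 1)^2*(t + 7)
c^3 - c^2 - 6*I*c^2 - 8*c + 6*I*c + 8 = (c - 1)*(c - 4*I)*(c - 2*I)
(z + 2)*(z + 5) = z^2 + 7*z + 10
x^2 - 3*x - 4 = (x - 4)*(x + 1)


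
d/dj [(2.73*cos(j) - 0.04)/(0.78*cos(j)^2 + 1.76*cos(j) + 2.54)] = (2.1294*cos(j)^2 - 0.0624000000000002*cos(j) - 7.0046)*sin(j)/(0.6084*cos(j)^4 + 2.7456*cos(j)^3 + 7.06*cos(j)^2 + 8.9408*cos(j) + 6.4516)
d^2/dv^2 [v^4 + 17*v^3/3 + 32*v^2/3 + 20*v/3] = 12*v^2 + 34*v + 64/3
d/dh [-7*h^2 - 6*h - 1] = -14*h - 6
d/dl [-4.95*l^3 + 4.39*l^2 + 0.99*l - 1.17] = -14.85*l^2 + 8.78*l + 0.99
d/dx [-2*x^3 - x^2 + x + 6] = -6*x^2 - 2*x + 1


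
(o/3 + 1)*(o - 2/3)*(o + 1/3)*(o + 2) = o^4/3 + 14*o^3/9 + 37*o^2/27 - 28*o/27 - 4/9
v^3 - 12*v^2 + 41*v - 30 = (v - 6)*(v - 5)*(v - 1)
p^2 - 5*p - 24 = (p - 8)*(p + 3)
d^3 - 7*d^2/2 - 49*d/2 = d*(d - 7)*(d + 7/2)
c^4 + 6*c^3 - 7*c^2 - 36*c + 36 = (c - 2)*(c - 1)*(c + 3)*(c + 6)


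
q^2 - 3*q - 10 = (q - 5)*(q + 2)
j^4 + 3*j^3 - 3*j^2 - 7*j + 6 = (j - 1)^2*(j + 2)*(j + 3)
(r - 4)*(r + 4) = r^2 - 16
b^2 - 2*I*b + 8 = (b - 4*I)*(b + 2*I)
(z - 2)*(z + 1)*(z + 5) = z^3 + 4*z^2 - 7*z - 10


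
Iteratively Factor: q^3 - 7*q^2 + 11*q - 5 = (q - 5)*(q^2 - 2*q + 1) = (q - 5)*(q - 1)*(q - 1)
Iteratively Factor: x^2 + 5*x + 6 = (x + 2)*(x + 3)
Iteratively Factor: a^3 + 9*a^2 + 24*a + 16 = (a + 4)*(a^2 + 5*a + 4) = (a + 1)*(a + 4)*(a + 4)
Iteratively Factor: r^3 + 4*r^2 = (r + 4)*(r^2) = r*(r + 4)*(r)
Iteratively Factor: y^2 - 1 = (y - 1)*(y + 1)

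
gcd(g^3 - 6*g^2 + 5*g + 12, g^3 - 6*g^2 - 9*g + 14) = 1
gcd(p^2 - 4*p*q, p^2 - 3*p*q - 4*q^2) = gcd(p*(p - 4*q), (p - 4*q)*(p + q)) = p - 4*q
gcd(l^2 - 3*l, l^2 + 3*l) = l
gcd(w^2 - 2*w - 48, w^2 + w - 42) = 1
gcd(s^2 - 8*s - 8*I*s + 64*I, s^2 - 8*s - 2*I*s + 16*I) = s - 8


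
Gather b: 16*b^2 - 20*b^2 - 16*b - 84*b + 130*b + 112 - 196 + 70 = -4*b^2 + 30*b - 14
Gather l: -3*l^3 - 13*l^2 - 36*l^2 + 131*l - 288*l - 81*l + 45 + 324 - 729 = -3*l^3 - 49*l^2 - 238*l - 360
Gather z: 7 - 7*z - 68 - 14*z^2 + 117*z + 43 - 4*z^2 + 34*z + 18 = -18*z^2 + 144*z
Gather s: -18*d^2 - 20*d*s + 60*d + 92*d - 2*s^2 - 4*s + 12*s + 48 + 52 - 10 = -18*d^2 + 152*d - 2*s^2 + s*(8 - 20*d) + 90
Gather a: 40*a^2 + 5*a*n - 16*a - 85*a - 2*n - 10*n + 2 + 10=40*a^2 + a*(5*n - 101) - 12*n + 12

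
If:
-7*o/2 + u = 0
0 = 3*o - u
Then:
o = 0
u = 0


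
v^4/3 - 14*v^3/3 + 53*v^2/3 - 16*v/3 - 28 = (v/3 + 1/3)*(v - 7)*(v - 6)*(v - 2)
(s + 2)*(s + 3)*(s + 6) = s^3 + 11*s^2 + 36*s + 36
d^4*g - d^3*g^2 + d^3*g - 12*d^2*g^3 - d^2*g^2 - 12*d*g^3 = d*(d - 4*g)*(d + 3*g)*(d*g + g)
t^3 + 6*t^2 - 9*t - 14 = (t - 2)*(t + 1)*(t + 7)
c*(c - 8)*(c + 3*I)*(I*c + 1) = I*c^4 - 2*c^3 - 8*I*c^3 + 16*c^2 + 3*I*c^2 - 24*I*c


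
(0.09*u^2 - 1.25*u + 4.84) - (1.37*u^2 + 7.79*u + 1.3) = -1.28*u^2 - 9.04*u + 3.54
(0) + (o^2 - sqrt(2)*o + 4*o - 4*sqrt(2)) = o^2 - sqrt(2)*o + 4*o - 4*sqrt(2)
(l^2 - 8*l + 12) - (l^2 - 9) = 21 - 8*l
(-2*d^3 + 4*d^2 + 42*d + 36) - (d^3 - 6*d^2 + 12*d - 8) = -3*d^3 + 10*d^2 + 30*d + 44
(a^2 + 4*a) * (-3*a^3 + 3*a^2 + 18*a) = -3*a^5 - 9*a^4 + 30*a^3 + 72*a^2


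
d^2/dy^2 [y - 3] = 0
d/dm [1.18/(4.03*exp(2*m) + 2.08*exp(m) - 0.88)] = (-9.5108*exp(m) - 2.4544)*exp(m)/(4.03*exp(2*m) + 2.08*exp(m) - 0.88)^2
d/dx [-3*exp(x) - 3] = -3*exp(x)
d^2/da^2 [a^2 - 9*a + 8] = 2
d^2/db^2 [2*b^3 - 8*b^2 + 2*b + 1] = 12*b - 16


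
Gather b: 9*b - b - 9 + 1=8*b - 8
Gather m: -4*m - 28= -4*m - 28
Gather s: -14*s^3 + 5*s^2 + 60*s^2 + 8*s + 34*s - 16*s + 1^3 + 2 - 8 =-14*s^3 + 65*s^2 + 26*s - 5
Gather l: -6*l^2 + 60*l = -6*l^2 + 60*l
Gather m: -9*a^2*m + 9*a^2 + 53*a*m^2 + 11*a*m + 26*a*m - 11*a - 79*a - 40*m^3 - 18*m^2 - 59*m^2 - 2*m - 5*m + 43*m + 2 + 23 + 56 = 9*a^2 - 90*a - 40*m^3 + m^2*(53*a - 77) + m*(-9*a^2 + 37*a + 36) + 81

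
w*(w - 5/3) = w^2 - 5*w/3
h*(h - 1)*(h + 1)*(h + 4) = h^4 + 4*h^3 - h^2 - 4*h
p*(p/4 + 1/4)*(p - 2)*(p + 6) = p^4/4 + 5*p^3/4 - 2*p^2 - 3*p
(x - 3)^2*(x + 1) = x^3 - 5*x^2 + 3*x + 9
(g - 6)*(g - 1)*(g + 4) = g^3 - 3*g^2 - 22*g + 24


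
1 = 1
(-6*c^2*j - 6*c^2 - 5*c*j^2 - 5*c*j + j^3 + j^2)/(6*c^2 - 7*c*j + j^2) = (-c*j - c - j^2 - j)/(c - j)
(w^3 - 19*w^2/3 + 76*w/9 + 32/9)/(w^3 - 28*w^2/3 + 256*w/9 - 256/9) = (3*w + 1)/(3*w - 8)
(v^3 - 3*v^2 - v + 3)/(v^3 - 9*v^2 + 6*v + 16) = (v^2 - 4*v + 3)/(v^2 - 10*v + 16)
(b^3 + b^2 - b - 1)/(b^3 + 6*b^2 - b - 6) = (b + 1)/(b + 6)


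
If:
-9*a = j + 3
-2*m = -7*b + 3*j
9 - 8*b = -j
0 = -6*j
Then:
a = -1/3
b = 9/8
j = 0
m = 63/16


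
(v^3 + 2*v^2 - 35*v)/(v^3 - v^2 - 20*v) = (v + 7)/(v + 4)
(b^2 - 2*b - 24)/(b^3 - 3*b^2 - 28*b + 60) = (b + 4)/(b^2 + 3*b - 10)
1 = 1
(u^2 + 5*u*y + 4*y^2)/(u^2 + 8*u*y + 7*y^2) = (u + 4*y)/(u + 7*y)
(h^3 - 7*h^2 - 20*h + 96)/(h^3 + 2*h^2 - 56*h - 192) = (h - 3)/(h + 6)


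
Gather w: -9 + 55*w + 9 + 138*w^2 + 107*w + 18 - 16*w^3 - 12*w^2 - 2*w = -16*w^3 + 126*w^2 + 160*w + 18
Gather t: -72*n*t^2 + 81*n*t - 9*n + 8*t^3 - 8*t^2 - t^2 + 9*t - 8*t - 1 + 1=-9*n + 8*t^3 + t^2*(-72*n - 9) + t*(81*n + 1)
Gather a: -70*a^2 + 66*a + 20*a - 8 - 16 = -70*a^2 + 86*a - 24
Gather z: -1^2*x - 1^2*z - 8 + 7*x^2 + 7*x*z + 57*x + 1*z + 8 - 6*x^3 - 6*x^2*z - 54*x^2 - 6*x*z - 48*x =-6*x^3 - 47*x^2 + 8*x + z*(-6*x^2 + x)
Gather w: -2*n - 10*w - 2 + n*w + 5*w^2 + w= -2*n + 5*w^2 + w*(n - 9) - 2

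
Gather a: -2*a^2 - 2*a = -2*a^2 - 2*a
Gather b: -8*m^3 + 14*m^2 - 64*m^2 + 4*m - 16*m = -8*m^3 - 50*m^2 - 12*m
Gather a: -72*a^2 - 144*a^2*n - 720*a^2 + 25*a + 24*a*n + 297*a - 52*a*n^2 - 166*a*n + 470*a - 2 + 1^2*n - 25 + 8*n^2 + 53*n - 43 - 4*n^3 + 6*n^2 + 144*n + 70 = a^2*(-144*n - 792) + a*(-52*n^2 - 142*n + 792) - 4*n^3 + 14*n^2 + 198*n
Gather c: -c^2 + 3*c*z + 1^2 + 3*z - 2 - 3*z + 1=-c^2 + 3*c*z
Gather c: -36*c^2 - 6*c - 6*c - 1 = -36*c^2 - 12*c - 1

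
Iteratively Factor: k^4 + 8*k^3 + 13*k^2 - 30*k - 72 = (k + 3)*(k^3 + 5*k^2 - 2*k - 24) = (k - 2)*(k + 3)*(k^2 + 7*k + 12) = (k - 2)*(k + 3)^2*(k + 4)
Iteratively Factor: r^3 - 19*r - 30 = (r + 2)*(r^2 - 2*r - 15) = (r + 2)*(r + 3)*(r - 5)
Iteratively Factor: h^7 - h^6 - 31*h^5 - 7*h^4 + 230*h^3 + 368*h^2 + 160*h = (h + 1)*(h^6 - 2*h^5 - 29*h^4 + 22*h^3 + 208*h^2 + 160*h) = h*(h + 1)*(h^5 - 2*h^4 - 29*h^3 + 22*h^2 + 208*h + 160) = h*(h - 4)*(h + 1)*(h^4 + 2*h^3 - 21*h^2 - 62*h - 40) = h*(h - 4)*(h + 1)*(h + 4)*(h^3 - 2*h^2 - 13*h - 10) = h*(h - 4)*(h + 1)*(h + 2)*(h + 4)*(h^2 - 4*h - 5) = h*(h - 4)*(h + 1)^2*(h + 2)*(h + 4)*(h - 5)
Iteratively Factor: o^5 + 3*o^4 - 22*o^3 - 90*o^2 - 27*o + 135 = (o - 5)*(o^4 + 8*o^3 + 18*o^2 - 27) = (o - 5)*(o - 1)*(o^3 + 9*o^2 + 27*o + 27) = (o - 5)*(o - 1)*(o + 3)*(o^2 + 6*o + 9) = (o - 5)*(o - 1)*(o + 3)^2*(o + 3)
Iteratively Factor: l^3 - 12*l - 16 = (l - 4)*(l^2 + 4*l + 4) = (l - 4)*(l + 2)*(l + 2)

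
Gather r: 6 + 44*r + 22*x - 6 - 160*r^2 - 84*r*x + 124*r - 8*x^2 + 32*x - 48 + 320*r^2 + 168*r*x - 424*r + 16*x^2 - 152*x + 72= 160*r^2 + r*(84*x - 256) + 8*x^2 - 98*x + 24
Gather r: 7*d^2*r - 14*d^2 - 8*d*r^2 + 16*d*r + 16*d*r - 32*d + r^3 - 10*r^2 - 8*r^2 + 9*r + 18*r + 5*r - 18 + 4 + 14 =-14*d^2 - 32*d + r^3 + r^2*(-8*d - 18) + r*(7*d^2 + 32*d + 32)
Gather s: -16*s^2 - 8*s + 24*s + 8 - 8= -16*s^2 + 16*s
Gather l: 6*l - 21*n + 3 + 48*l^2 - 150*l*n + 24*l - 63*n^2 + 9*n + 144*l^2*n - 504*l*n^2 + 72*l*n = l^2*(144*n + 48) + l*(-504*n^2 - 78*n + 30) - 63*n^2 - 12*n + 3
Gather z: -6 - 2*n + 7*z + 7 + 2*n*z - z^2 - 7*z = 2*n*z - 2*n - z^2 + 1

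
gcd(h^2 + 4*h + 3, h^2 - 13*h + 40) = 1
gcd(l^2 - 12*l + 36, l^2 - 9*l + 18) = l - 6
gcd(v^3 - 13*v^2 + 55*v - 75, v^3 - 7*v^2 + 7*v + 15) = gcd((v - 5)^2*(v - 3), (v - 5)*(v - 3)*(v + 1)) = v^2 - 8*v + 15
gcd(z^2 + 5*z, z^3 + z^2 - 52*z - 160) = z + 5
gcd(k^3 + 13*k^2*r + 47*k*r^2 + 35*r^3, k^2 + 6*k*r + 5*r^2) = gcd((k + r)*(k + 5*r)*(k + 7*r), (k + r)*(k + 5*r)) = k^2 + 6*k*r + 5*r^2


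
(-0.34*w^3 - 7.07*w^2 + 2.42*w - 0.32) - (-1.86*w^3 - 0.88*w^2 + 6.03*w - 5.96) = 1.52*w^3 - 6.19*w^2 - 3.61*w + 5.64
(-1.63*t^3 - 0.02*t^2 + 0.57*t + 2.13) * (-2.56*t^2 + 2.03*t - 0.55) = 4.1728*t^5 - 3.2577*t^4 - 0.6033*t^3 - 4.2847*t^2 + 4.0104*t - 1.1715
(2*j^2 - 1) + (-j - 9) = 2*j^2 - j - 10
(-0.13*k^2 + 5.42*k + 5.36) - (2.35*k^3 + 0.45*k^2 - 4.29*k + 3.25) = -2.35*k^3 - 0.58*k^2 + 9.71*k + 2.11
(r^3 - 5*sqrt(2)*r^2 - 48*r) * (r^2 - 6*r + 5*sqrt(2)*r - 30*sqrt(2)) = r^5 - 6*r^4 - 98*r^3 - 240*sqrt(2)*r^2 + 588*r^2 + 1440*sqrt(2)*r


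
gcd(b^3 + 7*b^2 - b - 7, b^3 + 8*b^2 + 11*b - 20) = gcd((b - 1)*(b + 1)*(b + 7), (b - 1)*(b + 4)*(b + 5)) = b - 1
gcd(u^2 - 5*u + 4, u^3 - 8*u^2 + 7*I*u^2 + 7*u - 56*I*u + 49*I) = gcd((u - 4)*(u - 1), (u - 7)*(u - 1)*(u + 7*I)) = u - 1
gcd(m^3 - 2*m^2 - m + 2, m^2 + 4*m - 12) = m - 2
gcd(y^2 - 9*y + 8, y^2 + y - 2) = y - 1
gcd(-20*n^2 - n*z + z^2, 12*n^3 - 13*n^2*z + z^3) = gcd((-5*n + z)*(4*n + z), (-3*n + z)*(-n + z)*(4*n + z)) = 4*n + z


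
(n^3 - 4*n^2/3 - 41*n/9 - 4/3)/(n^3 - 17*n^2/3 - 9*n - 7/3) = (n^2 - 5*n/3 - 4)/(n^2 - 6*n - 7)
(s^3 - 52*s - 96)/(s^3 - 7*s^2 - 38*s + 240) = (s + 2)/(s - 5)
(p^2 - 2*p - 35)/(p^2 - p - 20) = (-p^2 + 2*p + 35)/(-p^2 + p + 20)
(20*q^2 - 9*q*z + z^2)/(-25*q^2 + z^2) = (-4*q + z)/(5*q + z)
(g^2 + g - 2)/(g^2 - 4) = (g - 1)/(g - 2)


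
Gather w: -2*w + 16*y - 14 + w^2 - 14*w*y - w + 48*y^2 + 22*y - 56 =w^2 + w*(-14*y - 3) + 48*y^2 + 38*y - 70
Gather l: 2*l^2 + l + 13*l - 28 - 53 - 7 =2*l^2 + 14*l - 88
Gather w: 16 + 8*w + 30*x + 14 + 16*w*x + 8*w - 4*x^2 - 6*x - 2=w*(16*x + 16) - 4*x^2 + 24*x + 28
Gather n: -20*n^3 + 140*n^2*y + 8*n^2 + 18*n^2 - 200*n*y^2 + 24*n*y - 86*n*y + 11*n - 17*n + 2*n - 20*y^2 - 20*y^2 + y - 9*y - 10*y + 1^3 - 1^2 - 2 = -20*n^3 + n^2*(140*y + 26) + n*(-200*y^2 - 62*y - 4) - 40*y^2 - 18*y - 2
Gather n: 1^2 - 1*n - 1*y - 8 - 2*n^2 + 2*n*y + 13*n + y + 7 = -2*n^2 + n*(2*y + 12)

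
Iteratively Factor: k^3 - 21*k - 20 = (k + 1)*(k^2 - k - 20) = (k + 1)*(k + 4)*(k - 5)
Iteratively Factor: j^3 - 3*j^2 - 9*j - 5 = (j + 1)*(j^2 - 4*j - 5) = (j + 1)^2*(j - 5)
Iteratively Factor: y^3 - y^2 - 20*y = (y - 5)*(y^2 + 4*y) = y*(y - 5)*(y + 4)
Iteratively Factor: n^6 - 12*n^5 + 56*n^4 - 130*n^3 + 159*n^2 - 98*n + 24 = (n - 1)*(n^5 - 11*n^4 + 45*n^3 - 85*n^2 + 74*n - 24) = (n - 1)^2*(n^4 - 10*n^3 + 35*n^2 - 50*n + 24) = (n - 4)*(n - 1)^2*(n^3 - 6*n^2 + 11*n - 6) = (n - 4)*(n - 3)*(n - 1)^2*(n^2 - 3*n + 2) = (n - 4)*(n - 3)*(n - 2)*(n - 1)^2*(n - 1)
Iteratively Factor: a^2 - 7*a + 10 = (a - 2)*(a - 5)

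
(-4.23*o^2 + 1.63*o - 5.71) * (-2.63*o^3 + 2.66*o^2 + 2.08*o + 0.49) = 11.1249*o^5 - 15.5387*o^4 + 10.5547*o^3 - 13.8709*o^2 - 11.0781*o - 2.7979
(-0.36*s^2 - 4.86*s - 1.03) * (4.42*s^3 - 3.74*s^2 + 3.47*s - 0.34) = -1.5912*s^5 - 20.1348*s^4 + 12.3746*s^3 - 12.8896*s^2 - 1.9217*s + 0.3502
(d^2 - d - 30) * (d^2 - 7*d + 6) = d^4 - 8*d^3 - 17*d^2 + 204*d - 180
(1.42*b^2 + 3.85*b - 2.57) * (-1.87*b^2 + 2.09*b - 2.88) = -2.6554*b^4 - 4.2317*b^3 + 8.7628*b^2 - 16.4593*b + 7.4016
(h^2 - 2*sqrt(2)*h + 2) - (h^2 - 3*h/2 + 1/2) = -2*sqrt(2)*h + 3*h/2 + 3/2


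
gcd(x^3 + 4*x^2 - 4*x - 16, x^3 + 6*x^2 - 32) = x^2 + 2*x - 8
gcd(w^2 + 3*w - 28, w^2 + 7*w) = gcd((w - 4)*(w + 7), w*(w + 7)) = w + 7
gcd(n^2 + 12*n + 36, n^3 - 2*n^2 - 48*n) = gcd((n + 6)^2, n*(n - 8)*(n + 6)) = n + 6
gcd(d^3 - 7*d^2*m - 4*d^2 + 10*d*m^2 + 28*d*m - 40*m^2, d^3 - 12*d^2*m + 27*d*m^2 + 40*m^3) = d - 5*m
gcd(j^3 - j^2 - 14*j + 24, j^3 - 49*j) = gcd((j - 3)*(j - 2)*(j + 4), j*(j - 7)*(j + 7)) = 1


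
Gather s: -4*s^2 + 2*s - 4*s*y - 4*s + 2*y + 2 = -4*s^2 + s*(-4*y - 2) + 2*y + 2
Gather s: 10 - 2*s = 10 - 2*s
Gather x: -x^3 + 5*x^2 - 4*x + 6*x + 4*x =-x^3 + 5*x^2 + 6*x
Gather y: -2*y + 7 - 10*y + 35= 42 - 12*y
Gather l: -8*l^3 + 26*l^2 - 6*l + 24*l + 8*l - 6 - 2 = -8*l^3 + 26*l^2 + 26*l - 8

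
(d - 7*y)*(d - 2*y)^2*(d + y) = d^4 - 10*d^3*y + 21*d^2*y^2 + 4*d*y^3 - 28*y^4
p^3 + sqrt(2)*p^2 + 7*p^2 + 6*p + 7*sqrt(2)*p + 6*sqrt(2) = (p + 1)*(p + 6)*(p + sqrt(2))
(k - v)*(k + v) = k^2 - v^2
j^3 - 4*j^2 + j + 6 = (j - 3)*(j - 2)*(j + 1)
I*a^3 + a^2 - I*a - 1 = (a + 1)*(a - I)*(I*a - I)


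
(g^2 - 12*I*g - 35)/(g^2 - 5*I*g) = (g - 7*I)/g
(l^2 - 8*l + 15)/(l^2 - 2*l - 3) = (l - 5)/(l + 1)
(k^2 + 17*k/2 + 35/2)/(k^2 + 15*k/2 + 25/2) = (2*k + 7)/(2*k + 5)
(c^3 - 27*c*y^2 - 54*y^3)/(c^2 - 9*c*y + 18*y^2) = (-c^2 - 6*c*y - 9*y^2)/(-c + 3*y)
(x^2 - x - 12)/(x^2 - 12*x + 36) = (x^2 - x - 12)/(x^2 - 12*x + 36)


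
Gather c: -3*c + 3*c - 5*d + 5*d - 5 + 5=0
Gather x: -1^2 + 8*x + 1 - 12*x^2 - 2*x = -12*x^2 + 6*x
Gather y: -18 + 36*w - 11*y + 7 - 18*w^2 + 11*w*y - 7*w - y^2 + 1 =-18*w^2 + 29*w - y^2 + y*(11*w - 11) - 10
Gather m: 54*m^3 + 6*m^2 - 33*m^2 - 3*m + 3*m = 54*m^3 - 27*m^2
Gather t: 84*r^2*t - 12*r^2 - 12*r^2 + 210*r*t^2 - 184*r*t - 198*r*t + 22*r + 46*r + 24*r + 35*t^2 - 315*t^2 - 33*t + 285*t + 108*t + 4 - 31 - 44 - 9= -24*r^2 + 92*r + t^2*(210*r - 280) + t*(84*r^2 - 382*r + 360) - 80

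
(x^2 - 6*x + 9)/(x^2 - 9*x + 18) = (x - 3)/(x - 6)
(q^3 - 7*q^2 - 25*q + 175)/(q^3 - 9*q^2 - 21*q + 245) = (q - 5)/(q - 7)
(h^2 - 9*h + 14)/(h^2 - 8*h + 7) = (h - 2)/(h - 1)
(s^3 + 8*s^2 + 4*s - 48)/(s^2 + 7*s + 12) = (s^2 + 4*s - 12)/(s + 3)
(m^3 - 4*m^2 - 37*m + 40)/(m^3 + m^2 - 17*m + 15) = (m - 8)/(m - 3)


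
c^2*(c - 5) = c^3 - 5*c^2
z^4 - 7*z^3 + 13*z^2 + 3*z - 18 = (z - 3)^2*(z - 2)*(z + 1)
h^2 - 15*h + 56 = (h - 8)*(h - 7)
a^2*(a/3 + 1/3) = a^3/3 + a^2/3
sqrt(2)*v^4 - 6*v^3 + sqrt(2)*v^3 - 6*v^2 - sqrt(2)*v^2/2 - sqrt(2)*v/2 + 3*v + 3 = (v - 3*sqrt(2))*(v - sqrt(2)/2)*(v + sqrt(2)/2)*(sqrt(2)*v + sqrt(2))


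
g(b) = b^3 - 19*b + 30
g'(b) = 3*b^2 - 19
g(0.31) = 24.14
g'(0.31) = -18.71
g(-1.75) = 57.89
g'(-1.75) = -9.81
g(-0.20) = 33.79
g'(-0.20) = -18.88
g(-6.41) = -111.58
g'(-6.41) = 104.26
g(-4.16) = 37.05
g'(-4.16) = 32.92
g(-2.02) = 60.14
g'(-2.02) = -6.76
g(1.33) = 7.08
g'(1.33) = -13.69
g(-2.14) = 60.86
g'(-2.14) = -5.26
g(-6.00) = -72.00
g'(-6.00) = 89.00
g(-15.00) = -3060.00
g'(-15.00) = 656.00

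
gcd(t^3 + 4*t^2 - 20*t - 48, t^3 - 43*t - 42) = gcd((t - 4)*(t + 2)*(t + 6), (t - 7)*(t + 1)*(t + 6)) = t + 6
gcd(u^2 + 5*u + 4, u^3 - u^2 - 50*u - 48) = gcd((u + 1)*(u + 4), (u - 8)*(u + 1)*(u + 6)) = u + 1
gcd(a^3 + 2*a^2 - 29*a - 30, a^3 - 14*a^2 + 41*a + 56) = a + 1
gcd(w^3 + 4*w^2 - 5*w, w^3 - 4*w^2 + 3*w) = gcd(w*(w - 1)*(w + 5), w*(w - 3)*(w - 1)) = w^2 - w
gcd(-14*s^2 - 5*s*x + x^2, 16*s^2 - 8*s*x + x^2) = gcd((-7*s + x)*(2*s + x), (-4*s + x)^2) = 1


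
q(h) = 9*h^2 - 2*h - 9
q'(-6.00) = -110.00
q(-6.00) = 327.00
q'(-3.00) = -56.00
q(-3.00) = 78.00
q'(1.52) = 25.36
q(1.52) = 8.75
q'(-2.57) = -48.26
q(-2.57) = 55.58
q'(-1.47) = -28.46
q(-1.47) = 13.39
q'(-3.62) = -67.16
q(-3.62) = 116.18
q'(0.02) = -1.64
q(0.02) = -9.04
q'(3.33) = 57.94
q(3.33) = 84.14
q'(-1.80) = -34.40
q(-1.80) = 23.76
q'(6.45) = 114.10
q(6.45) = 352.52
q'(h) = 18*h - 2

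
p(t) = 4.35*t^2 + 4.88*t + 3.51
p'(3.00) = 30.98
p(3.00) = 57.30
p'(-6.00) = -47.32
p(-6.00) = 130.83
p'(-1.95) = -12.08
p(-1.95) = 10.53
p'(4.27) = 42.03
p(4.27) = 103.66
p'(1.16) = 14.97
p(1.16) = 15.02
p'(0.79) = 11.75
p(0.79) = 10.08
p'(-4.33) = -32.79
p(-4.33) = 63.94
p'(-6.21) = -49.15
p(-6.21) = 140.96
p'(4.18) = 41.25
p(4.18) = 99.91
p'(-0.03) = 4.62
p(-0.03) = 3.37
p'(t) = 8.7*t + 4.88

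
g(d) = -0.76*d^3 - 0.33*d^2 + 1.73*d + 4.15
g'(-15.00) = -501.37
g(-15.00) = 2468.95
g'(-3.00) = -16.81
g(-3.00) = 16.51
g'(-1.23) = -0.91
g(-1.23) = 2.94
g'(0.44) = 1.00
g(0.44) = 4.78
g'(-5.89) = -73.48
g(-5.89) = 137.81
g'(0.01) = 1.72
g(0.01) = 4.17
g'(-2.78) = -14.06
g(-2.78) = 13.12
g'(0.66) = 0.30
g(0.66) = 4.93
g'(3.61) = -30.37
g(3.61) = -29.66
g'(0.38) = 1.15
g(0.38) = 4.72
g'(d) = -2.28*d^2 - 0.66*d + 1.73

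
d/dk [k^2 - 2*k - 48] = 2*k - 2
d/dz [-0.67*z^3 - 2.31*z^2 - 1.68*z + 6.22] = -2.01*z^2 - 4.62*z - 1.68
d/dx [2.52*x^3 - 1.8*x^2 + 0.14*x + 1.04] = 7.56*x^2 - 3.6*x + 0.14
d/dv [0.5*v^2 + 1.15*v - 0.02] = 1.0*v + 1.15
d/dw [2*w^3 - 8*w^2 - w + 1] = 6*w^2 - 16*w - 1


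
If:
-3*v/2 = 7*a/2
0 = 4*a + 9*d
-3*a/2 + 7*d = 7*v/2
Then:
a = 0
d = 0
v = 0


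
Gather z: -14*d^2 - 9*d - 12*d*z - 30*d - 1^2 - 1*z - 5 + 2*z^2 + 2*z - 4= -14*d^2 - 39*d + 2*z^2 + z*(1 - 12*d) - 10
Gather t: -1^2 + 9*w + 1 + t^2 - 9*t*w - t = t^2 + t*(-9*w - 1) + 9*w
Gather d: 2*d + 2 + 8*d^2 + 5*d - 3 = 8*d^2 + 7*d - 1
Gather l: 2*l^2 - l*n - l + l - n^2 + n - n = 2*l^2 - l*n - n^2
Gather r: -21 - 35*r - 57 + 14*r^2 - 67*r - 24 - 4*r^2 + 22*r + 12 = 10*r^2 - 80*r - 90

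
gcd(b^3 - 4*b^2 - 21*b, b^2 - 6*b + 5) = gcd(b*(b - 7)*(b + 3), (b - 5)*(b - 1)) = 1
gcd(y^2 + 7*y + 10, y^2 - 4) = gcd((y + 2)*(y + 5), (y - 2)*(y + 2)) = y + 2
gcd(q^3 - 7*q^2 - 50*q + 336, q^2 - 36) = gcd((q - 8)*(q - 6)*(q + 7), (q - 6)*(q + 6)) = q - 6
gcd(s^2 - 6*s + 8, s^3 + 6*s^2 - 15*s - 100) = s - 4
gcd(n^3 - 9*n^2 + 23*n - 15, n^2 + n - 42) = 1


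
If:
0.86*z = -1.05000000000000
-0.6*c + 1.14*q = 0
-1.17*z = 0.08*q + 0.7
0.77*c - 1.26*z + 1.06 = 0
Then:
No Solution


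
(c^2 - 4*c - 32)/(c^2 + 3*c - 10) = (c^2 - 4*c - 32)/(c^2 + 3*c - 10)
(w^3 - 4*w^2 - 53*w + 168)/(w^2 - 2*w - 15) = (-w^3 + 4*w^2 + 53*w - 168)/(-w^2 + 2*w + 15)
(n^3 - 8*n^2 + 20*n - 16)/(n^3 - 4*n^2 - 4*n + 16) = (n - 2)/(n + 2)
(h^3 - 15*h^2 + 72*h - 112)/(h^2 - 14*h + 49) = (h^2 - 8*h + 16)/(h - 7)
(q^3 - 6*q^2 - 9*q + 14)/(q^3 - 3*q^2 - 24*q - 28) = (q - 1)/(q + 2)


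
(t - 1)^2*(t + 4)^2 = t^4 + 6*t^3 + t^2 - 24*t + 16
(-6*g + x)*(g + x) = -6*g^2 - 5*g*x + x^2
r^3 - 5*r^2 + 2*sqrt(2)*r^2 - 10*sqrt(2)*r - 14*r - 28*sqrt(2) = (r - 7)*(r + 2)*(r + 2*sqrt(2))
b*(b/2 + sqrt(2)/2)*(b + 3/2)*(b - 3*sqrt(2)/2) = b^4/2 - sqrt(2)*b^3/4 + 3*b^3/4 - 3*b^2/2 - 3*sqrt(2)*b^2/8 - 9*b/4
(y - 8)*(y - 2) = y^2 - 10*y + 16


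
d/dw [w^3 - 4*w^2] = w*(3*w - 8)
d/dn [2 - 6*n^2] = -12*n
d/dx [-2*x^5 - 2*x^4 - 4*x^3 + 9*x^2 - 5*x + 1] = -10*x^4 - 8*x^3 - 12*x^2 + 18*x - 5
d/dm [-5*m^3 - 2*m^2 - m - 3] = -15*m^2 - 4*m - 1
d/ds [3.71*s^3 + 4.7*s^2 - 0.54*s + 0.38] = 11.13*s^2 + 9.4*s - 0.54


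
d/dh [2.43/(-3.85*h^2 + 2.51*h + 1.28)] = (18.711*h - 6.0993)/(-3.85*h^2 + 2.51*h + 1.28)^2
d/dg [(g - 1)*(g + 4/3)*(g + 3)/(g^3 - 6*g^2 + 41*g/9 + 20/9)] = 12*(-63*g^4 + 66*g^3 + 215*g^2 - 224*g + 118)/(81*g^6 - 972*g^5 + 3654*g^4 - 4068*g^3 - 479*g^2 + 1640*g + 400)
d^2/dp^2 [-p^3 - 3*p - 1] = -6*p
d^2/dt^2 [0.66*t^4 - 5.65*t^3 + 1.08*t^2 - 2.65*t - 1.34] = 7.92*t^2 - 33.9*t + 2.16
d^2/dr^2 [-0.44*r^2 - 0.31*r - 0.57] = -0.880000000000000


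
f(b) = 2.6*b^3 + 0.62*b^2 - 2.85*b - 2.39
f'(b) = 7.8*b^2 + 1.24*b - 2.85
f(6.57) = 742.99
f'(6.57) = 341.98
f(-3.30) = -79.67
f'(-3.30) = 78.00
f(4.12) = 178.22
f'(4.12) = 134.66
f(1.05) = -1.69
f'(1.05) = 7.05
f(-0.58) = -1.04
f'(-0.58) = -0.95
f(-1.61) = -7.04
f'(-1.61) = 15.37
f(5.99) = 561.58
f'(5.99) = 284.44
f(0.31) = -3.14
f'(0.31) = -1.72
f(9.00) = 1917.58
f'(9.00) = 640.11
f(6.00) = 564.43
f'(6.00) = 285.39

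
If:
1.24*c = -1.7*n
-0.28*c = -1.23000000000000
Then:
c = 4.39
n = -3.20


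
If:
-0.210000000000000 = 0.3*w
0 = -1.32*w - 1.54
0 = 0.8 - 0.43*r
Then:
No Solution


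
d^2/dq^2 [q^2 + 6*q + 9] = 2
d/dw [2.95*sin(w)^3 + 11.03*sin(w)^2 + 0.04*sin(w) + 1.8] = (8.85*sin(w)^2 + 22.06*sin(w) + 0.04)*cos(w)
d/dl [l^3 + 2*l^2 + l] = 3*l^2 + 4*l + 1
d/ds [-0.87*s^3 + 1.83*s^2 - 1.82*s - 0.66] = -2.61*s^2 + 3.66*s - 1.82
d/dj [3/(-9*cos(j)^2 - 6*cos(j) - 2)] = -18*(3*cos(j) + 1)*sin(j)/(9*cos(j)^2 + 6*cos(j) + 2)^2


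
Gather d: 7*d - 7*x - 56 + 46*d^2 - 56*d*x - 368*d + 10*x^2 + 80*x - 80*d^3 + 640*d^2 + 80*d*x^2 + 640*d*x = -80*d^3 + 686*d^2 + d*(80*x^2 + 584*x - 361) + 10*x^2 + 73*x - 56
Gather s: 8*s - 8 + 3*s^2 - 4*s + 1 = 3*s^2 + 4*s - 7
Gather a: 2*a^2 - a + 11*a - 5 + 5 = 2*a^2 + 10*a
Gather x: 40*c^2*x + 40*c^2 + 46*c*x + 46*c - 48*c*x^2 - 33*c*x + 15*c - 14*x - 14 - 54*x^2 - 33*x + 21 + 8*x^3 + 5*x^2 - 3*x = 40*c^2 + 61*c + 8*x^3 + x^2*(-48*c - 49) + x*(40*c^2 + 13*c - 50) + 7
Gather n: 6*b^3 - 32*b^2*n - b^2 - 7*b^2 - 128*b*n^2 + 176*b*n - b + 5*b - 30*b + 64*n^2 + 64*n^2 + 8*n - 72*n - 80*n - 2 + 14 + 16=6*b^3 - 8*b^2 - 26*b + n^2*(128 - 128*b) + n*(-32*b^2 + 176*b - 144) + 28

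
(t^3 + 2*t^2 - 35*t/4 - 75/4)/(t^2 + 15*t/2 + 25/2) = (2*t^2 - t - 15)/(2*(t + 5))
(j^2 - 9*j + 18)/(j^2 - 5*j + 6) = (j - 6)/(j - 2)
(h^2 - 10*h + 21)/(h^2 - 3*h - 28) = (h - 3)/(h + 4)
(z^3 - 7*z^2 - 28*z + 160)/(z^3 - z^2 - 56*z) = (z^2 + z - 20)/(z*(z + 7))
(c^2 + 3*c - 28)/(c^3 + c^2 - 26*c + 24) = (c + 7)/(c^2 + 5*c - 6)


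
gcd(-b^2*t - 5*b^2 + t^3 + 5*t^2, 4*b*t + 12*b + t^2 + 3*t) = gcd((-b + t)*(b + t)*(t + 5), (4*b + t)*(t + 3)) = 1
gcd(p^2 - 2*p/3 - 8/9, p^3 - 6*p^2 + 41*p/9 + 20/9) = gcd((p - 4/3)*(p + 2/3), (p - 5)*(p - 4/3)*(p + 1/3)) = p - 4/3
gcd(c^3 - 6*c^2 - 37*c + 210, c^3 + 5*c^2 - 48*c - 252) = c^2 - c - 42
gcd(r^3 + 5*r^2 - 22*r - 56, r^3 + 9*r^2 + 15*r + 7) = r + 7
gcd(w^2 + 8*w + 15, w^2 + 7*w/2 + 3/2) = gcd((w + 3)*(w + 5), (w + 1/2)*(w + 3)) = w + 3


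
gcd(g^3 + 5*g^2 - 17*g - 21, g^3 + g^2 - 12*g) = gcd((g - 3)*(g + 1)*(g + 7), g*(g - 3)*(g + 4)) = g - 3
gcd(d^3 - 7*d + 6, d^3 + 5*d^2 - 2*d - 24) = d^2 + d - 6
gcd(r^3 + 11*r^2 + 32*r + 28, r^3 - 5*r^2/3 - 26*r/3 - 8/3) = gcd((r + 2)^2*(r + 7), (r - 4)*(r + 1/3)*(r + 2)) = r + 2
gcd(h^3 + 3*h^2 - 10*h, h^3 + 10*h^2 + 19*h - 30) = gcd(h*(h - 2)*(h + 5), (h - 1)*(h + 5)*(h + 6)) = h + 5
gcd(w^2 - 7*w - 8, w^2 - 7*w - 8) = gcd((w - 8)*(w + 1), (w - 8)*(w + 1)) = w^2 - 7*w - 8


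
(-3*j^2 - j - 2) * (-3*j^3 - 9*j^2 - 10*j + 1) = 9*j^5 + 30*j^4 + 45*j^3 + 25*j^2 + 19*j - 2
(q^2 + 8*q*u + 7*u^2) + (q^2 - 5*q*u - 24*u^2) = 2*q^2 + 3*q*u - 17*u^2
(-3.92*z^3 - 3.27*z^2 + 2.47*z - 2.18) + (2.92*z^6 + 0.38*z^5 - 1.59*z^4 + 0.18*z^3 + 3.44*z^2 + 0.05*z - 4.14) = 2.92*z^6 + 0.38*z^5 - 1.59*z^4 - 3.74*z^3 + 0.17*z^2 + 2.52*z - 6.32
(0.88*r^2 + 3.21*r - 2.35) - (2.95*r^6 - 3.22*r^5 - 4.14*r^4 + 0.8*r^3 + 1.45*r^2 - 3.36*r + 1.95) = -2.95*r^6 + 3.22*r^5 + 4.14*r^4 - 0.8*r^3 - 0.57*r^2 + 6.57*r - 4.3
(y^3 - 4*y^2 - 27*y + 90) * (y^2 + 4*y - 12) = y^5 - 55*y^3 + 30*y^2 + 684*y - 1080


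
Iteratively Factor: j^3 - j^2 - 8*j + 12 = (j - 2)*(j^2 + j - 6) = (j - 2)^2*(j + 3)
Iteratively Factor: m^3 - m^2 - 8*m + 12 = (m + 3)*(m^2 - 4*m + 4) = (m - 2)*(m + 3)*(m - 2)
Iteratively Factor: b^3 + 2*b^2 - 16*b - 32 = (b + 4)*(b^2 - 2*b - 8) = (b - 4)*(b + 4)*(b + 2)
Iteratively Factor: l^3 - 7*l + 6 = (l + 3)*(l^2 - 3*l + 2) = (l - 2)*(l + 3)*(l - 1)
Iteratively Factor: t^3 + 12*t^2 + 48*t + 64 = (t + 4)*(t^2 + 8*t + 16) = (t + 4)^2*(t + 4)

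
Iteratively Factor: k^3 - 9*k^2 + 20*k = (k)*(k^2 - 9*k + 20) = k*(k - 5)*(k - 4)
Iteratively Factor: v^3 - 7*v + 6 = (v - 1)*(v^2 + v - 6) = (v - 2)*(v - 1)*(v + 3)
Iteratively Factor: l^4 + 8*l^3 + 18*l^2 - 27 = (l + 3)*(l^3 + 5*l^2 + 3*l - 9) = (l + 3)^2*(l^2 + 2*l - 3) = (l - 1)*(l + 3)^2*(l + 3)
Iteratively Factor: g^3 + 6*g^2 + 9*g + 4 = (g + 1)*(g^2 + 5*g + 4) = (g + 1)*(g + 4)*(g + 1)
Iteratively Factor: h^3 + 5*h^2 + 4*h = (h)*(h^2 + 5*h + 4) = h*(h + 1)*(h + 4)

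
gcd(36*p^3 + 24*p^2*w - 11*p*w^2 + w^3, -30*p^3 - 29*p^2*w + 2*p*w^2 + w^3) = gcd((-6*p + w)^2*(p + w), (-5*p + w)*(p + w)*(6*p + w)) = p + w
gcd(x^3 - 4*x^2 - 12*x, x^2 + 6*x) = x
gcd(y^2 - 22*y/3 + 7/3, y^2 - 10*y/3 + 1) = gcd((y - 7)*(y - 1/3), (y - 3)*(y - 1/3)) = y - 1/3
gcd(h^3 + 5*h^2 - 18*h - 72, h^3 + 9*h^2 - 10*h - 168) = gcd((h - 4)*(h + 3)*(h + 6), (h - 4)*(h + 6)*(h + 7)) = h^2 + 2*h - 24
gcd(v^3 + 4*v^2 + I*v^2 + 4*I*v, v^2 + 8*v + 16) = v + 4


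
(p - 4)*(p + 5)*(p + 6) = p^3 + 7*p^2 - 14*p - 120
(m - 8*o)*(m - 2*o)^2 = m^3 - 12*m^2*o + 36*m*o^2 - 32*o^3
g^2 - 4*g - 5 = (g - 5)*(g + 1)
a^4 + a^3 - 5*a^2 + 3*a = a*(a - 1)^2*(a + 3)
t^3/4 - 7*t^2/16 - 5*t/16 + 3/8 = (t/4 + 1/4)*(t - 2)*(t - 3/4)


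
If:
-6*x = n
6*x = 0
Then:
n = 0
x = 0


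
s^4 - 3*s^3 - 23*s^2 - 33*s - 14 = (s - 7)*(s + 1)^2*(s + 2)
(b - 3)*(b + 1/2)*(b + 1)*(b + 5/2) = b^4 + b^3 - 31*b^2/4 - 23*b/2 - 15/4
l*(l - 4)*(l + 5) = l^3 + l^2 - 20*l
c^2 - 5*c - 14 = (c - 7)*(c + 2)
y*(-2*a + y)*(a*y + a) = -2*a^2*y^2 - 2*a^2*y + a*y^3 + a*y^2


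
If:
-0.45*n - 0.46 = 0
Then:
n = -1.02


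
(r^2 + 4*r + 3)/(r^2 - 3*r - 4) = (r + 3)/(r - 4)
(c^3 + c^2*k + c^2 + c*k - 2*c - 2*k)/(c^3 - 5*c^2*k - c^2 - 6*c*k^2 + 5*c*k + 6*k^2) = (c + 2)/(c - 6*k)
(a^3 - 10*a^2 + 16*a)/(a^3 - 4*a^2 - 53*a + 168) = a*(a - 2)/(a^2 + 4*a - 21)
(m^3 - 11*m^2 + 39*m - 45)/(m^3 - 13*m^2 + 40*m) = (m^2 - 6*m + 9)/(m*(m - 8))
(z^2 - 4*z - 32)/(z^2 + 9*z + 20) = (z - 8)/(z + 5)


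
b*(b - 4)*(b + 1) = b^3 - 3*b^2 - 4*b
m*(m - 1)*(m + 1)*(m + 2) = m^4 + 2*m^3 - m^2 - 2*m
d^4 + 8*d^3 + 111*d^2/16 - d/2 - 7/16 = (d - 1/4)*(d + 1/4)*(d + 1)*(d + 7)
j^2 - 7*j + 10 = (j - 5)*(j - 2)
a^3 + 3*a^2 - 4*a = a*(a - 1)*(a + 4)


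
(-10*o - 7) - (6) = -10*o - 13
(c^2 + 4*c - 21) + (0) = c^2 + 4*c - 21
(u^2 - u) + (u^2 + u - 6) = 2*u^2 - 6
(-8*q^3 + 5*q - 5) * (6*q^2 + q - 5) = -48*q^5 - 8*q^4 + 70*q^3 - 25*q^2 - 30*q + 25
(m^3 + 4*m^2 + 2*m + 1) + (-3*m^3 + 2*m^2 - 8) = -2*m^3 + 6*m^2 + 2*m - 7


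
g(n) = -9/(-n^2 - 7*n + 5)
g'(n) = -9*(2*n + 7)/(-n^2 - 7*n + 5)^2 = 9*(-2*n - 7)/(n^2 + 7*n - 5)^2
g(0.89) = 4.45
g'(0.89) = -19.33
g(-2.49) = -0.55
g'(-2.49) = -0.07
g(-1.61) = -0.66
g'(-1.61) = -0.18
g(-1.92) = -0.61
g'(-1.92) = -0.13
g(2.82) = 0.40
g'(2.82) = -0.22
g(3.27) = 0.31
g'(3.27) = -0.15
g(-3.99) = -0.53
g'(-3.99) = 0.03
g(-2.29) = -0.57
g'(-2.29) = -0.09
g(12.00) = 0.04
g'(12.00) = -0.00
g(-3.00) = -0.53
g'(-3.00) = -0.03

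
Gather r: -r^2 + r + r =-r^2 + 2*r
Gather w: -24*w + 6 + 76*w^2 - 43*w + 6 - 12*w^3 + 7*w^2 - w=-12*w^3 + 83*w^2 - 68*w + 12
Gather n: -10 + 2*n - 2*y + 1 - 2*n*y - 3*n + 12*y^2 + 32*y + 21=n*(-2*y - 1) + 12*y^2 + 30*y + 12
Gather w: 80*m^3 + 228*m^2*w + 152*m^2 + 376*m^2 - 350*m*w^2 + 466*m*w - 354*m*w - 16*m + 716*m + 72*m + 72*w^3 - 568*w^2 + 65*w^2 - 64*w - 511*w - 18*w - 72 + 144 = 80*m^3 + 528*m^2 + 772*m + 72*w^3 + w^2*(-350*m - 503) + w*(228*m^2 + 112*m - 593) + 72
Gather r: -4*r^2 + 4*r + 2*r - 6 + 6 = -4*r^2 + 6*r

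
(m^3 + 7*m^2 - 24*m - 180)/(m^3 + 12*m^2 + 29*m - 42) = (m^2 + m - 30)/(m^2 + 6*m - 7)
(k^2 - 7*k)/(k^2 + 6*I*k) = (k - 7)/(k + 6*I)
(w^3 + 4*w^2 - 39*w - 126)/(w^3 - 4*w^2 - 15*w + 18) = (w + 7)/(w - 1)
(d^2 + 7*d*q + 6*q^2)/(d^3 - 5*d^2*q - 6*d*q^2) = (-d - 6*q)/(d*(-d + 6*q))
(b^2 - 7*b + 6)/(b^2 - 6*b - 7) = (-b^2 + 7*b - 6)/(-b^2 + 6*b + 7)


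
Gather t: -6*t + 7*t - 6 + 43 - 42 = t - 5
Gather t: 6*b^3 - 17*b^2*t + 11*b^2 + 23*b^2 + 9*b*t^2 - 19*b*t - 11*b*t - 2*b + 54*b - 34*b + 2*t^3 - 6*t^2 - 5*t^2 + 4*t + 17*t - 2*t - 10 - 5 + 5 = 6*b^3 + 34*b^2 + 18*b + 2*t^3 + t^2*(9*b - 11) + t*(-17*b^2 - 30*b + 19) - 10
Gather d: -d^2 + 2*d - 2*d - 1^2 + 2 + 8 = 9 - d^2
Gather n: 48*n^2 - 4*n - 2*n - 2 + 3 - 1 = 48*n^2 - 6*n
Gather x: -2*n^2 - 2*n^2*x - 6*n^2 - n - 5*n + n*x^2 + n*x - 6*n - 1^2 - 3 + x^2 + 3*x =-8*n^2 - 12*n + x^2*(n + 1) + x*(-2*n^2 + n + 3) - 4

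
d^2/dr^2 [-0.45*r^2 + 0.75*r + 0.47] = -0.900000000000000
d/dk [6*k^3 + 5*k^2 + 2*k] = 18*k^2 + 10*k + 2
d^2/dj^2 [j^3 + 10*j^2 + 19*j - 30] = 6*j + 20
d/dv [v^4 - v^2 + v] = 4*v^3 - 2*v + 1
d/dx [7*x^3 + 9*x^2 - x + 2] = 21*x^2 + 18*x - 1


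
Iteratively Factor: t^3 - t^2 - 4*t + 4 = (t + 2)*(t^2 - 3*t + 2) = (t - 2)*(t + 2)*(t - 1)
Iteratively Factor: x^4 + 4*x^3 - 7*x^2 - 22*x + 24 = (x + 3)*(x^3 + x^2 - 10*x + 8) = (x + 3)*(x + 4)*(x^2 - 3*x + 2) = (x - 1)*(x + 3)*(x + 4)*(x - 2)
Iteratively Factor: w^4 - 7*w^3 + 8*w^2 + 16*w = (w)*(w^3 - 7*w^2 + 8*w + 16) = w*(w - 4)*(w^2 - 3*w - 4) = w*(w - 4)^2*(w + 1)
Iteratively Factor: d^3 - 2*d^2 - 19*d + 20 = (d - 1)*(d^2 - d - 20) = (d - 5)*(d - 1)*(d + 4)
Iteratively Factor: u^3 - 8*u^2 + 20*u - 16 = (u - 2)*(u^2 - 6*u + 8) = (u - 4)*(u - 2)*(u - 2)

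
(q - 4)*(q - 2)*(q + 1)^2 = q^4 - 4*q^3 - 3*q^2 + 10*q + 8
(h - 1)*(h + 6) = h^2 + 5*h - 6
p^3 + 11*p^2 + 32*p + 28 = (p + 2)^2*(p + 7)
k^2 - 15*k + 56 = (k - 8)*(k - 7)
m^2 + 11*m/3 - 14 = (m - 7/3)*(m + 6)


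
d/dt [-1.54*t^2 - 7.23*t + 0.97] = -3.08*t - 7.23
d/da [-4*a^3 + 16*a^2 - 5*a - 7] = -12*a^2 + 32*a - 5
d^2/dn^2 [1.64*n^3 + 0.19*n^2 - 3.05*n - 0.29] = 9.84*n + 0.38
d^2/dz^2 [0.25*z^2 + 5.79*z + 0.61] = 0.500000000000000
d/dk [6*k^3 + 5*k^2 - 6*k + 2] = 18*k^2 + 10*k - 6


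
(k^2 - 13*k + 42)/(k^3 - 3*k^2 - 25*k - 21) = (k - 6)/(k^2 + 4*k + 3)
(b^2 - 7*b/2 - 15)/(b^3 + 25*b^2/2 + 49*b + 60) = (b - 6)/(b^2 + 10*b + 24)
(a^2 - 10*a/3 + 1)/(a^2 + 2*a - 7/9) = 3*(a - 3)/(3*a + 7)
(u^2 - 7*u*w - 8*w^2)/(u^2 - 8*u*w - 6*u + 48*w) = (u + w)/(u - 6)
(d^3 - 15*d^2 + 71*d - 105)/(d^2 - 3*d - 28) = (d^2 - 8*d + 15)/(d + 4)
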